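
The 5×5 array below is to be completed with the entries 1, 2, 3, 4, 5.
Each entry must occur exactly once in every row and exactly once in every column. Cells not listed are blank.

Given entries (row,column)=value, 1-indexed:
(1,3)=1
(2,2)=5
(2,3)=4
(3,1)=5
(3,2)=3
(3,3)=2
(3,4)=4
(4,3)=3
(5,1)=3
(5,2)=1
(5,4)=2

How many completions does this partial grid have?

3

Row 1, column 1: eliminating its row and column leaves {2, 4}.
Row 1, column 2: eliminating its row and column leaves {2, 4}.
Row 1, column 4: eliminating its row and column leaves {3, 5}.
Row 1, column 5: eliminating its row and column leaves {2, 3, 4, 5}.
Row 2, column 1: eliminating its row and column leaves {1, 2}.
Row 2, column 4: eliminating its row and column leaves {1, 3}.
Row 2, column 5: eliminating its row and column leaves {1, 2, 3}.
Row 3, column 5: eliminating its row and column leaves {1}.
Row 4, column 1: eliminating its row and column leaves {1, 2, 4}.
Row 4, column 2: eliminating its row and column leaves {2, 4}.
Row 4, column 4: eliminating its row and column leaves {1, 5}.
Row 4, column 5: eliminating its row and column leaves {1, 2, 4, 5}.
Row 5, column 3: eliminating its row and column leaves {5}.
Row 5, column 5: eliminating its row and column leaves {4, 5}.
Enumerating the assignments across these blanks that avoid any row or column repeat gives 3 completions.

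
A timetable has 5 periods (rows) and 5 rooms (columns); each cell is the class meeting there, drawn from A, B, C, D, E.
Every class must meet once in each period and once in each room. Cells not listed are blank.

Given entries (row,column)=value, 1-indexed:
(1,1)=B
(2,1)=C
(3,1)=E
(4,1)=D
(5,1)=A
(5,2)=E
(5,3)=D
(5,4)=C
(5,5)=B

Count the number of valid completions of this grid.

56

Period 1, room 2: eliminating its period and room leaves {A, C, D}.
Period 1, room 3: eliminating its period and room leaves {A, C, E}.
Period 1, room 4: eliminating its period and room leaves {A, D, E}.
Period 1, room 5: eliminating its period and room leaves {A, C, D, E}.
Period 2, room 2: eliminating its period and room leaves {A, B, D}.
Period 2, room 3: eliminating its period and room leaves {A, B, E}.
Period 2, room 4: eliminating its period and room leaves {A, B, D, E}.
Period 2, room 5: eliminating its period and room leaves {A, D, E}.
Period 3, room 2: eliminating its period and room leaves {A, B, C, D}.
Period 3, room 3: eliminating its period and room leaves {A, B, C}.
Period 3, room 4: eliminating its period and room leaves {A, B, D}.
Period 3, room 5: eliminating its period and room leaves {A, C, D}.
Period 4, room 2: eliminating its period and room leaves {A, B, C}.
Period 4, room 3: eliminating its period and room leaves {A, B, C, E}.
Period 4, room 4: eliminating its period and room leaves {A, B, E}.
Period 4, room 5: eliminating its period and room leaves {A, C, E}.
Enumerating the assignments across these blanks that avoid any period or room repeat gives 56 completions.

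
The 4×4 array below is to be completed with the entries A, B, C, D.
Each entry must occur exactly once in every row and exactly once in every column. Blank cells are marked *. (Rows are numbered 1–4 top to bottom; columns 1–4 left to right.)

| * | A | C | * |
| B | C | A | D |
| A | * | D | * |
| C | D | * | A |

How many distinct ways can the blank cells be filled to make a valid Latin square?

Row 1, column 1: eliminating its row and column leaves {D}.
Row 1, column 4: eliminating its row and column leaves {B}.
Row 3, column 2: eliminating its row and column leaves {B}.
Row 3, column 4: eliminating its row and column leaves {B, C}.
Row 4, column 3: eliminating its row and column leaves {B}.
Only one assignment across all blanks avoids any row or column repeat, giving 1 completion.

1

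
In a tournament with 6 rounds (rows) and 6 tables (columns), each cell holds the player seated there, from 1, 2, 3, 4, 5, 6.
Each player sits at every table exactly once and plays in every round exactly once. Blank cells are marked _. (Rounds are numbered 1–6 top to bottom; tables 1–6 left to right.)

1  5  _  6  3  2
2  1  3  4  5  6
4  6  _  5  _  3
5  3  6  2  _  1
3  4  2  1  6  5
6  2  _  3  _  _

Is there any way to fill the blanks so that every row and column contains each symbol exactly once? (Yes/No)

No round or table among the givens repeats a symbol, and propagating forced cells runs into no contradiction.
One valid completion exists (for instance, 1 5 4 6 3 2 / 2 1 3 4 5 6 / 4 6 1 5 2 3 / 5 3 6 2 4 1 / 3 4 2 1 6 5 / 6 2 5 3 1 4).

Yes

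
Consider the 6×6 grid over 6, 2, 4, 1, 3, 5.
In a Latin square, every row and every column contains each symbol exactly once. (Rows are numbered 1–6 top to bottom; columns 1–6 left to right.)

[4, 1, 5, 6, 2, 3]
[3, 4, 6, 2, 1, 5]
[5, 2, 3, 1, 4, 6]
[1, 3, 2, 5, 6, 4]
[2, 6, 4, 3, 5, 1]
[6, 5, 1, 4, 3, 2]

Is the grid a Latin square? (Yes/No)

Each row is a permutation of the 6 symbols, and so is each column.

Yes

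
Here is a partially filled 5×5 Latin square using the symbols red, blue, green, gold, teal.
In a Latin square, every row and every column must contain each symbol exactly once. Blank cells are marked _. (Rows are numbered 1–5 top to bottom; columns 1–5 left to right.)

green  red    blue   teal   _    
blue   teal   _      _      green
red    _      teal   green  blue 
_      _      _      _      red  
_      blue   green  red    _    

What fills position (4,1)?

Row 1, column 5: row 1 has {red, blue, green, teal} and column 5 has {red, blue, green}, leaving only gold.
Row 2, column 4: row 2 has {blue, green, teal} and column 4 has {red, green, teal}, leaving only gold.
Row 2, column 3: row 2 has {blue, green, gold, teal} and column 3 has {blue, green, teal}, leaving only red.
Row 3, column 2: row 3 has {red, blue, green, teal} and column 2 has {red, blue, teal}, leaving only gold.
Row 4, column 2: row 4 has {red} and column 2 has {red, blue, gold, teal}, leaving only green.
Row 4, column 3: row 4 has {red, green} and column 3 has {red, blue, green, teal}, leaving only gold.
Row 4 already has {red, green, gold} and column 1 already has {red, blue, green}, so row 4, column 1 must be teal.

teal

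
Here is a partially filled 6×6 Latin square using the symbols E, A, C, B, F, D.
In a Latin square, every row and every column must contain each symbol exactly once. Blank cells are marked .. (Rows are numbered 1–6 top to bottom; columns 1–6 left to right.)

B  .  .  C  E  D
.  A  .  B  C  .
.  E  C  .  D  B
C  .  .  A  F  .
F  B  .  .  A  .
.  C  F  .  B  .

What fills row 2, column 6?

Row 1, column 2: row 1 has {E, C, B, D} and column 2 has {E, A, C, B}, leaving only F.
Row 1, column 3: row 1 has {E, C, B, F, D} and column 3 has {C, F}, leaving only A.
Row 3, column 1: row 3 has {E, C, B, D} and column 1 has {C, B, F}, leaving only A.
Row 3, column 4: row 3 has {E, A, C, B, D} and column 4 has {A, C, B}, leaving only F.
Row 4, column 2: row 4 has {A, C, F} and column 2 has {E, A, C, B, F}, leaving only D.
Row 4, column 6: row 4 has {A, C, F, D} and column 6 has {B, D}, leaving only E.
Row 2 already has {A, C, B} and column 6 already has {E, B, D}, so row 2, column 6 must be F.

F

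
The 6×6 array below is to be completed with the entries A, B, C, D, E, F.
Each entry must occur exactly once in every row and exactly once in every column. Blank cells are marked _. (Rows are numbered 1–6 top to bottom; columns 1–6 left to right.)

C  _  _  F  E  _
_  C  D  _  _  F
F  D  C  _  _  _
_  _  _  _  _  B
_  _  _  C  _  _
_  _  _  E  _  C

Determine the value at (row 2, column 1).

E

Row 2, column 1 is narrowed to {A, B, E}.
If it were A, then row 2, column 5 would be left with no valid symbol.
If it were B, then row 2, column 5 would be left with no valid symbol.
So row 2, column 1 must be E.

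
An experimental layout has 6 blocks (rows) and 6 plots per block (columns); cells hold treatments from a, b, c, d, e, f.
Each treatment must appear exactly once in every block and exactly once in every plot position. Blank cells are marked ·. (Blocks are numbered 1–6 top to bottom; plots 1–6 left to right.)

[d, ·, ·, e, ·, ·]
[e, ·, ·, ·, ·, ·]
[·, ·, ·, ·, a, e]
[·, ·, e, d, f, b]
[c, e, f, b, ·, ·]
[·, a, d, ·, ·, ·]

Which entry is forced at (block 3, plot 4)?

c

Block 4, plot 1: block 4 has {b, d, e, f} and plot 1 has {c, d, e}, leaving only a.
Block 4, plot 2: block 4 has {a, b, d, e, f} and plot 2 has {a, e}, leaving only c.
Block 5, plot 5: block 5 has {b, c, e, f} and plot 5 has {a, f}, leaving only d.
Block 5, plot 6: block 5 has {b, c, d, e, f} and plot 6 has {b, e}, leaving only a.
Block 3, plot 4 is narrowed to {c, f}.
If it were f, then block 6, plot 6 would be left with no valid symbol.
So block 3, plot 4 must be c.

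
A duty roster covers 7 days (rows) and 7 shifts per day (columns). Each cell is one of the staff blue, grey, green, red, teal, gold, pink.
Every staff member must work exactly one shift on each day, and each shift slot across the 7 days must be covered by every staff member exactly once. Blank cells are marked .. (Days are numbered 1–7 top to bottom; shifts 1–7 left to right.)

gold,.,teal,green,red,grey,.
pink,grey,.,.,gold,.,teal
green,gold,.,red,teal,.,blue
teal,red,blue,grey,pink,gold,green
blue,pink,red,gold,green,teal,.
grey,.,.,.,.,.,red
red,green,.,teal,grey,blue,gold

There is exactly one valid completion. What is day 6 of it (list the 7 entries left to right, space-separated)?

grey teal gold pink blue green red

Day 6, shift 5: day 6 has {grey, red} and shift 5 has {grey, green, red, teal, gold, pink}, leaving only blue.
Day 6, shift 2: day 6 has {blue, grey, red} and shift 2 has {grey, green, red, gold, pink}, leaving only teal.
Day 6, shift 4: day 6 has {blue, grey, red, teal} and shift 4 has {grey, green, red, teal, gold}, leaving only pink.
Day 6, shift 6: day 6 has {blue, grey, red, teal, pink} and shift 6 has {blue, grey, teal, gold}, leaving only green.
Day 6, shift 3: day 6 has {blue, grey, green, red, teal, pink} and shift 3 has {blue, red, teal}, leaving only gold.
So day 6 reads: grey teal gold pink blue green red.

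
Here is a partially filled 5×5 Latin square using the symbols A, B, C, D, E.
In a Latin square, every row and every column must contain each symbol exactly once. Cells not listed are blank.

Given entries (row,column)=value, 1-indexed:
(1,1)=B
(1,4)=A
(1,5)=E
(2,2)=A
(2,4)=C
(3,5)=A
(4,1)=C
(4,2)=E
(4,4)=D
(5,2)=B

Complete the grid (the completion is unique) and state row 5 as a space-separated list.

Row 5, column 4: row 5 has {B} and column 4 has {A, C, D}, leaving only E.
Row 3, column 4: row 3 has {A} and column 4 has {A, C, D, E}, leaving only B.
Row 4, column 5: row 4 has {C, D, E} and column 5 has {A, E}, leaving only B.
Row 2, column 5: row 2 has {A, C} and column 5 has {A, B, E}, leaving only D.
Row 5, column 5: row 5 has {B, E} and column 5 has {A, B, D, E}, leaving only C.
Row 2, column 1: row 2 has {A, C, D} and column 1 has {B, C}, leaving only E.
Row 2, column 3: row 2 has {A, C, D, E} and column 3 has {}, leaving only B.
Row 3, column 1: row 3 has {A, B} and column 1 has {B, C, E}, leaving only D.
Row 5, column 1: row 5 has {B, C, E} and column 1 has {B, C, D, E}, leaving only A.
Row 5, column 3: row 5 has {A, B, C, E} and column 3 has {B}, leaving only D.
So row 5 reads: A B D E C.

A B D E C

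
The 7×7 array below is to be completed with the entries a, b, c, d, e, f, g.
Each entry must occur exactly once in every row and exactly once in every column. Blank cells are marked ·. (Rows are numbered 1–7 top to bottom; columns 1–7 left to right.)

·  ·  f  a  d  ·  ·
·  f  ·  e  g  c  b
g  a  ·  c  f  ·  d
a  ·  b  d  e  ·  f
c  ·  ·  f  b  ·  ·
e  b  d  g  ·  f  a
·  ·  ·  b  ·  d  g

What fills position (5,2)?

d

Row 1, column 1: row 1 has {a, d, f} and column 1 has {a, c, e, g}, leaving only b.
Row 2, column 1: row 2 has {b, c, e, f, g} and column 1 has {a, b, c, e, g}, leaving only d.
Row 2, column 3: row 2 has {b, c, d, e, f, g} and column 3 has {b, d, f}, leaving only a.
Row 3, column 3: row 3 has {a, c, d, f, g} and column 3 has {a, b, d, f}, leaving only e.
Row 3, column 6: row 3 has {a, c, d, e, f, g} and column 6 has {c, d, f}, leaving only b.
Row 4, column 6: row 4 has {a, b, d, e, f} and column 6 has {b, c, d, f}, leaving only g.
Row 1, column 6: row 1 has {a, b, d, f} and column 6 has {b, c, d, f, g}, leaving only e.
Row 1, column 7: row 1 has {a, b, d, e, f} and column 7 has {a, b, d, f, g}, leaving only c.
Row 1, column 2: row 1 has {a, b, c, d, e, f} and column 2 has {a, b, f}, leaving only g.
Row 4, column 2: row 4 has {a, b, d, e, f, g} and column 2 has {a, b, f, g}, leaving only c.
Row 5, column 3: row 5 has {b, c, f} and column 3 has {a, b, d, e, f}, leaving only g.
Row 5, column 6: row 5 has {b, c, f, g} and column 6 has {b, c, d, e, f, g}, leaving only a.
Row 5, column 7: row 5 has {a, b, c, f, g} and column 7 has {a, b, c, d, f, g}, leaving only e.
Row 5 already has {a, b, c, e, f, g} and column 2 already has {a, b, c, f, g}, so row 5, column 2 must be d.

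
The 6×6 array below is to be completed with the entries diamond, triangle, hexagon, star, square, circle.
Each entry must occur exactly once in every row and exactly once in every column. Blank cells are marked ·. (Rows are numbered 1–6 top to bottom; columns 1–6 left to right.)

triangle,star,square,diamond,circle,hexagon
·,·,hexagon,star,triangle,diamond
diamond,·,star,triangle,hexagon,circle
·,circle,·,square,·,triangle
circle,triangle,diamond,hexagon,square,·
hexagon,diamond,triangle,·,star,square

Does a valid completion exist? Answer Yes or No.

Row 4, column 3: row 4 together with column 3 already contain {diamond, triangle, hexagon, star, square, circle} — every symbol — so nothing can go there. The grid has no valid completion.

No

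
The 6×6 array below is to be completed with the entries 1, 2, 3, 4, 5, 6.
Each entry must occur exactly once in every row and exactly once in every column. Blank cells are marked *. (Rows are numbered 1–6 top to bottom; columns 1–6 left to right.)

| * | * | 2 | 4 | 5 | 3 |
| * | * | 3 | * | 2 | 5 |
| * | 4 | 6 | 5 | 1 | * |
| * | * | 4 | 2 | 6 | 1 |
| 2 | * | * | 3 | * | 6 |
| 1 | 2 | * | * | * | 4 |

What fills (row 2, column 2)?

Row 1, column 1: row 1 has {2, 3, 4, 5} and column 1 has {1, 2}, leaving only 6.
Row 1, column 2: row 1 has {2, 3, 4, 5, 6} and column 2 has {2, 4}, leaving only 1.
Row 2 already has {2, 3, 5} and column 2 already has {1, 2, 4}, so row 2, column 2 must be 6.

6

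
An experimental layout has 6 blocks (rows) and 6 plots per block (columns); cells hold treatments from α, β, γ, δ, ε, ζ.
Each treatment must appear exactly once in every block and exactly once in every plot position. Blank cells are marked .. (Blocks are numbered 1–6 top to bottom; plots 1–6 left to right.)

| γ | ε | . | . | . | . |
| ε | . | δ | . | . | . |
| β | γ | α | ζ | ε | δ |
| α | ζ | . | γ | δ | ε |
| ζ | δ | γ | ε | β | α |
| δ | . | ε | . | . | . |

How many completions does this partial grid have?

Block 1, plot 3: eliminating its block and plot leaves {β, ζ}.
Block 1, plot 4: eliminating its block and plot leaves {α, β, δ}.
Block 1, plot 5: eliminating its block and plot leaves {α, ζ}.
Block 1, plot 6: eliminating its block and plot leaves {β, ζ}.
Block 2, plot 2: eliminating its block and plot leaves {α, β}.
Block 2, plot 4: eliminating its block and plot leaves {α, β}.
Block 2, plot 5: eliminating its block and plot leaves {α, γ, ζ}.
Block 2, plot 6: eliminating its block and plot leaves {β, γ, ζ}.
Block 4, plot 3: eliminating its block and plot leaves {β}.
Block 6, plot 2: eliminating its block and plot leaves {α, β}.
Block 6, plot 4: eliminating its block and plot leaves {α, β}.
Block 6, plot 5: eliminating its block and plot leaves {α, γ, ζ}.
Block 6, plot 6: eliminating its block and plot leaves {β, γ, ζ}.
Enumerating the assignments across these blanks that avoid any block or plot repeat gives 4 completions.

4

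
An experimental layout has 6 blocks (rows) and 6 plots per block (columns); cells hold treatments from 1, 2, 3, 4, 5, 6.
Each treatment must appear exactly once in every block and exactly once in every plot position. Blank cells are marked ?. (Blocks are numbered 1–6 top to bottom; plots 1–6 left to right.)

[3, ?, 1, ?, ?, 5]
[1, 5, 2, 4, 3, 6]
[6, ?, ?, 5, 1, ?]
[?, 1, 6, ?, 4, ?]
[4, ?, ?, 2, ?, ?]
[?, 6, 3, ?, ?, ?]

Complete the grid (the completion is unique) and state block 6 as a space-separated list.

2 6 3 1 5 4

Block 6, plot 4: block 6 has {3, 6} and plot 4 has {2, 4, 5}, leaving only 1.
Block 1, plot 4: block 1 has {1, 3, 5} and plot 4 has {1, 2, 4, 5}, leaving only 6.
Block 1, plot 5: block 1 has {1, 3, 5, 6} and plot 5 has {1, 3, 4}, leaving only 2.
Block 6, plot 5: block 6 has {1, 3, 6} and plot 5 has {1, 2, 3, 4}, leaving only 5.
Block 6, plot 1: block 6 has {1, 3, 5, 6} and plot 1 has {1, 3, 4, 6}, leaving only 2.
Block 6, plot 6: block 6 has {1, 2, 3, 5, 6} and plot 6 has {5, 6}, leaving only 4.
So block 6 reads: 2 6 3 1 5 4.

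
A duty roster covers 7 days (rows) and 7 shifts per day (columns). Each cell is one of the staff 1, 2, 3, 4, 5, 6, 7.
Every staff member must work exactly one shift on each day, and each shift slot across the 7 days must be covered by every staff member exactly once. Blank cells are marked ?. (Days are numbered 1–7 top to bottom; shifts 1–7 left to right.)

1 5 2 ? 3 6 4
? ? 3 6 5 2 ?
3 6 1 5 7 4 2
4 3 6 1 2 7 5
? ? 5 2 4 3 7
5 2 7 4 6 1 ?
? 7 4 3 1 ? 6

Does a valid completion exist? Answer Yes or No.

Yes

No day or shift among the givens repeats a symbol, and propagating forced cells runs into no contradiction.
One valid completion exists (for instance, 1 5 2 7 3 6 4 / 7 4 3 6 5 2 1 / 3 6 1 5 7 4 2 / 4 3 6 1 2 7 5 / 6 1 5 2 4 3 7 / 5 2 7 4 6 1 3 / 2 7 4 3 1 5 6).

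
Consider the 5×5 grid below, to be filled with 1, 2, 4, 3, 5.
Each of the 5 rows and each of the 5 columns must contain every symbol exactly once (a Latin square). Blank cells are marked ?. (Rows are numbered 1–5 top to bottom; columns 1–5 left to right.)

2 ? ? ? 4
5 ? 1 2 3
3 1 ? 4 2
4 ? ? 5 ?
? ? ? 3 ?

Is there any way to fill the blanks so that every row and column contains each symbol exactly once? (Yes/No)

Yes

No row or column among the givens repeats a symbol, and propagating forced cells runs into no contradiction.
One valid completion exists (for instance, 2 5 3 1 4 / 5 4 1 2 3 / 3 1 5 4 2 / 4 3 2 5 1 / 1 2 4 3 5).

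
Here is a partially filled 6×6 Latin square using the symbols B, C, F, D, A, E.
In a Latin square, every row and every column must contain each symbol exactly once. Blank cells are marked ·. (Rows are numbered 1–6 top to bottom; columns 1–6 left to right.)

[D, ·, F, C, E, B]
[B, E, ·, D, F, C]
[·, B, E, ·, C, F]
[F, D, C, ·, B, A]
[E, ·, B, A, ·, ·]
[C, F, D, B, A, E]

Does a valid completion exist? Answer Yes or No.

Row 3, column 4: row 3 together with column 4 already contain {B, C, F, D, A, E} — every symbol — so nothing can go there. The grid has no valid completion.

No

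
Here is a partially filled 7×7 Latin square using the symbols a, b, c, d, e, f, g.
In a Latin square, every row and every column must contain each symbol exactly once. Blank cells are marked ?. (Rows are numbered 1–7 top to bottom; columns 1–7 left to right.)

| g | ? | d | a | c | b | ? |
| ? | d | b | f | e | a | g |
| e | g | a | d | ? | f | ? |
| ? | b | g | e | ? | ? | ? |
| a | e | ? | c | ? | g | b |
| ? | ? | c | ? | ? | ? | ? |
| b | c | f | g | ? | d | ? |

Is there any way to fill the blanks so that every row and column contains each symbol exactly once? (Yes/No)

Row 5, column 3: row 5 together with column 3 already contain {a, b, c, d, e, f, g} — every symbol — so nothing can go there. The grid has no valid completion.

No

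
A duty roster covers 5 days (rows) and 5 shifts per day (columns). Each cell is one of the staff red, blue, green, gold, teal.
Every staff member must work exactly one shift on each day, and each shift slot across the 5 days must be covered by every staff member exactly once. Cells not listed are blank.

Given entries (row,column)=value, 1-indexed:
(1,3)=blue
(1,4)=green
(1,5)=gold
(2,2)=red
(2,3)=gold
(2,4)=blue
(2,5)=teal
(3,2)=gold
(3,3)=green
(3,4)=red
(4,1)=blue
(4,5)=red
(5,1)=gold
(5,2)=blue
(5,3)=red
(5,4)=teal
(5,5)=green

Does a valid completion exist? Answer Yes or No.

Yes

No day or shift among the givens repeats a symbol, and propagating forced cells runs into no contradiction.
One valid completion exists (for instance, red teal blue green gold / green red gold blue teal / teal gold green red blue / blue green teal gold red / gold blue red teal green).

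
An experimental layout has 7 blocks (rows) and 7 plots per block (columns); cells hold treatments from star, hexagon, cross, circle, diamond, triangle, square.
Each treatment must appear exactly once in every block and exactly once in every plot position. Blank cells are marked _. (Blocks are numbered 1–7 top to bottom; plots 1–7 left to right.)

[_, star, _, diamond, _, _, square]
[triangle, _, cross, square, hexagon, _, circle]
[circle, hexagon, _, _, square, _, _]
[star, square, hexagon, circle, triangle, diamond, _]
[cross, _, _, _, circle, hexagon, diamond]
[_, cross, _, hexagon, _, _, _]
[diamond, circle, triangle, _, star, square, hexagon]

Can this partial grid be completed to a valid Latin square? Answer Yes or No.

No block or plot among the givens repeats a symbol, and propagating forced cells runs into no contradiction.
One valid completion exists (for instance, hexagon star circle diamond cross triangle square / triangle diamond cross square hexagon star circle / circle hexagon diamond triangle square cross star / star square hexagon circle triangle diamond cross / cross triangle square star circle hexagon diamond / square cross star hexagon diamond circle triangle / diamond circle triangle cross star square hexagon).

Yes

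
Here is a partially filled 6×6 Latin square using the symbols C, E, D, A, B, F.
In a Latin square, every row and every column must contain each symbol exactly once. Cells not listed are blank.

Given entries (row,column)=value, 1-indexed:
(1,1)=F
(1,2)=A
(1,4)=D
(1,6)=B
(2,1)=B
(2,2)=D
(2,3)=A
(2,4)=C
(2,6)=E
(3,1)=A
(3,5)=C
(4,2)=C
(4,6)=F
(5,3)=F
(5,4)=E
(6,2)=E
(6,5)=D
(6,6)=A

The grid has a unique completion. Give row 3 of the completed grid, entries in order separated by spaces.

A F E B C D

Row 3, column 6: row 3 has {C, A} and column 6 has {E, A, B, F}, leaving only D.
Row 1, column 5: row 1 has {D, A, B, F} and column 5 has {C, D}, leaving only E.
Row 1, column 3: row 1 has {E, D, A, B, F} and column 3 has {A, F}, leaving only C.
Row 2, column 5: row 2 has {C, E, D, A, B} and column 5 has {C, E, D}, leaving only F.
Row 5, column 2: row 5 has {E, F} and column 2 has {C, E, D, A}, leaving only B.
Row 3, column 2: row 3 has {C, D, A} and column 2 has {C, E, D, A, B}, leaving only F.
Row 3, column 4: row 3 has {C, D, A, F} and column 4 has {C, E, D}, leaving only B.
Row 3, column 3: row 3 has {C, D, A, B, F} and column 3 has {C, A, F}, leaving only E.
So row 3 reads: A F E B C D.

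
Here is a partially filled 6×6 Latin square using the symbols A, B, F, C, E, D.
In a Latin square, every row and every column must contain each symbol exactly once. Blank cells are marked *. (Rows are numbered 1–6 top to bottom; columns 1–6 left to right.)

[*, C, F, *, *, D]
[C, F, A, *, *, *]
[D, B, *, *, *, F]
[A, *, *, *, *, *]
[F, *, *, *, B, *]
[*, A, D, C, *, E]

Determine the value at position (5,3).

Row 2, column 6: row 2 has {A, F, C} and column 6 has {F, E, D}, leaving only B.
Row 4, column 6: row 4 has {A} and column 6 has {B, F, E, D}, leaving only C.
Row 5, column 6: row 5 has {B, F} and column 6 has {B, F, C, E, D}, leaving only A.
Row 6, column 1: row 6 has {A, C, E, D} and column 1 has {A, F, C, D}, leaving only B.
Row 1, column 1: row 1 has {F, C, D} and column 1 has {A, B, F, C, D}, leaving only E.
Row 1, column 5: row 1 has {F, C, E, D} and column 5 has {B}, leaving only A.
Row 1, column 4: row 1 has {A, F, C, E, D} and column 4 has {C}, leaving only B.
Row 6, column 5: row 6 has {A, B, C, E, D} and column 5 has {A, B}, leaving only F.
Row 5, column 3 is narrowed to {C, E}.
If it were E, then row 4, column 5 would be left with no valid symbol.
So row 5, column 3 must be C.

C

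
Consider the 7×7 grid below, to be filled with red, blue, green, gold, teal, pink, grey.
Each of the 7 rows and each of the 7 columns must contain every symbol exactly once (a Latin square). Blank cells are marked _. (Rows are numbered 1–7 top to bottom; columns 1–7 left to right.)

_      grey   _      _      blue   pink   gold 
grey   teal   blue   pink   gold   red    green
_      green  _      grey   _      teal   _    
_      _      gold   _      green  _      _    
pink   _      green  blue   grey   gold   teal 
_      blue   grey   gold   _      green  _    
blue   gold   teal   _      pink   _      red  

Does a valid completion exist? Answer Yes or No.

No row or column among the givens repeats a symbol, and propagating forced cells runs into no contradiction.
One valid completion exists (for instance, green grey red teal blue pink gold / grey teal blue pink gold red green / gold green pink grey red teal blue / teal pink gold red green blue grey / pink red green blue grey gold teal / red blue grey gold teal green pink / blue gold teal green pink grey red).

Yes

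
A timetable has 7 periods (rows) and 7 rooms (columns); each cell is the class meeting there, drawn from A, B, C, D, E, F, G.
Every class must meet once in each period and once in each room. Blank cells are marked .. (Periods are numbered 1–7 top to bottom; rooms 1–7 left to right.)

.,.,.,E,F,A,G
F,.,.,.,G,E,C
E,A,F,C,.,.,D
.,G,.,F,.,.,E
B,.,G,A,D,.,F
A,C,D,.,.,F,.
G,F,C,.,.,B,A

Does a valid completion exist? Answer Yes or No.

No

Period 1, room 3: period 1 has {A, E, F, G} and room 3 has {C, D, F, G}, so it must be B.
Period 1, room 2: period 1 has {A, B, E, F, G} and room 2 has {A, C, F, G}, so it must be D.
Period 1, room 1: period 1 has {A, B, D, E, F, G} and room 1 has {A, B, E, F, G}, so it must be C.
Period 2, room 2: period 2 has {C, E, F, G} and room 2 has {A, C, D, F, G}, so it must be B.
Period 2, room 3: period 2 has {B, C, E, F, G} and room 3 has {B, C, D, F, G}, so it must be A.
Now period 4, room 3: period 4 together with room 3 already contain {A, B, C, D, E, F, G} — every symbol — so nothing can go there. The grid has no valid completion.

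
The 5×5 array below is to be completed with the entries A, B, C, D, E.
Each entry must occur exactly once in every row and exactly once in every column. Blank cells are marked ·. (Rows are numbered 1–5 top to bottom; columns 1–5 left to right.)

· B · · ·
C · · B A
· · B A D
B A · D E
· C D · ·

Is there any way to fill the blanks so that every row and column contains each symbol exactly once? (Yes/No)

No

Row 1, column 5: row 1 has {B} and column 5 has {A, D, E}, so it must be C.
Row 1, column 4: row 1 has {B, C} and column 4 has {A, B, D}, so it must be E.
Now row 5, column 4: row 5 together with column 4 already contain {A, B, C, D, E} — every symbol — so nothing can go there. The grid has no valid completion.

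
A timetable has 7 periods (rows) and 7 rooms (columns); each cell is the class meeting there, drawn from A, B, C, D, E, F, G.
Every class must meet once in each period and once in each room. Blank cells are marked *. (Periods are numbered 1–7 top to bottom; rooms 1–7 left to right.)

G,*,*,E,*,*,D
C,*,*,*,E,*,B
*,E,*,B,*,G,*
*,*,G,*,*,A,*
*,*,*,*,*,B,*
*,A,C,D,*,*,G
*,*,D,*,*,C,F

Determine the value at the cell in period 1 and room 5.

Period 1, room 6: period 1 has {D, E, G} and room 6 has {A, B, C, G}, leaving only F.
Period 2, room 6: period 2 has {B, C, E} and room 6 has {A, B, C, F, G}, leaving only D.
Period 6, room 6: period 6 has {A, C, D, G} and room 6 has {A, B, C, D, F, G}, leaving only E.
Period 1, room 5 is narrowed to {A, B, C}.
If it were B, then period 3, room 3 would be left with no valid symbol.
If it were C, then period 3, room 3 would be left with no valid symbol.
So period 1, room 5 must be A.

A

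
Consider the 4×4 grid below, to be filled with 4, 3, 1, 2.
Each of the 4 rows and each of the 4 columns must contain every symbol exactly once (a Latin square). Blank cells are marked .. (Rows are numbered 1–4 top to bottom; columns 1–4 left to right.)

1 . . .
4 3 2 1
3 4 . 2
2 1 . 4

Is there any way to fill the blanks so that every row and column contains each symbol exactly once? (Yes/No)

Yes

No row or column among the givens repeats a symbol, and propagating forced cells runs into no contradiction.
One valid completion exists (for instance, 1 2 4 3 / 4 3 2 1 / 3 4 1 2 / 2 1 3 4).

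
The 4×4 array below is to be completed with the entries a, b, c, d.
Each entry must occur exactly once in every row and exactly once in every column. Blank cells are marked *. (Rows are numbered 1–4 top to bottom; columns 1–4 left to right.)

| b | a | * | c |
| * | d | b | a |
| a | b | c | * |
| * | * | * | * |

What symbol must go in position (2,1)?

Row 2 already has {a, b, d} and column 1 already has {a, b}, so row 2, column 1 must be c.

c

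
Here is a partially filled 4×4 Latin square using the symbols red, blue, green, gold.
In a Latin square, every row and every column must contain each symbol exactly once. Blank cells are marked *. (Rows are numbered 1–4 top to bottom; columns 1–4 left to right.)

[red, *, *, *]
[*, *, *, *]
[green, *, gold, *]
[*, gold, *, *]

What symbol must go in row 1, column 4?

gold

Row 4, column 1: row 4 has {gold} and column 1 has {red, green}, leaving only blue.
Row 2, column 1: row 2 has {} and column 1 has {red, blue, green}, leaving only gold.
Row 1, column 4 is narrowed to {blue, green, gold}.
If it were blue, then row 1, column 3 would be left with no valid symbol.
If it were green, then row 1, column 3 would be left with no valid symbol.
So row 1, column 4 must be gold.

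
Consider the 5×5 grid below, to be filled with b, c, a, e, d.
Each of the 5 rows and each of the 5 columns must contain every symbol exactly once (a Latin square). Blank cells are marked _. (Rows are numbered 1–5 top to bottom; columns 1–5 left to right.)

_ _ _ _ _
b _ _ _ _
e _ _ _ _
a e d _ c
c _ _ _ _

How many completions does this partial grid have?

56

Row 1, column 1: eliminating its row and column leaves {d}.
Row 1, column 2: eliminating its row and column leaves {b, c, a, d}.
Row 1, column 3: eliminating its row and column leaves {b, c, a, e}.
Row 1, column 4: eliminating its row and column leaves {b, c, a, e, d}.
Row 1, column 5: eliminating its row and column leaves {b, a, e, d}.
Row 2, column 2: eliminating its row and column leaves {c, a, d}.
Row 2, column 3: eliminating its row and column leaves {c, a, e}.
Row 2, column 4: eliminating its row and column leaves {c, a, e, d}.
Row 2, column 5: eliminating its row and column leaves {a, e, d}.
Row 3, column 2: eliminating its row and column leaves {b, c, a, d}.
Row 3, column 3: eliminating its row and column leaves {b, c, a}.
Row 3, column 4: eliminating its row and column leaves {b, c, a, d}.
Row 3, column 5: eliminating its row and column leaves {b, a, d}.
Row 4, column 4: eliminating its row and column leaves {b}.
Row 5, column 2: eliminating its row and column leaves {b, a, d}.
Row 5, column 3: eliminating its row and column leaves {b, a, e}.
Row 5, column 4: eliminating its row and column leaves {b, a, e, d}.
Row 5, column 5: eliminating its row and column leaves {b, a, e, d}.
Enumerating the assignments across these blanks that avoid any row or column repeat gives 56 completions.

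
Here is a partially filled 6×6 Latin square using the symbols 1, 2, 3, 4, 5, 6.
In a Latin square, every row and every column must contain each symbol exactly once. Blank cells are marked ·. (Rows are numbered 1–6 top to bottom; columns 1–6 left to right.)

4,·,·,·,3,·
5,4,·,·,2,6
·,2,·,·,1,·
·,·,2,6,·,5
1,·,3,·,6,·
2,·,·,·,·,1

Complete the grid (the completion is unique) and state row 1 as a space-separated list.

Row 1, column 6: row 1 has {3, 4} and column 6 has {1, 5, 6}, leaving only 2.
Row 2, column 3: row 2 has {2, 4, 5, 6} and column 3 has {2, 3}, leaving only 1.
Row 2, column 4: row 2 has {1, 2, 4, 5, 6} and column 4 has {6}, leaving only 3.
Row 4, column 1: row 4 has {2, 5, 6} and column 1 has {1, 2, 4, 5}, leaving only 3.
Row 3, column 1: row 3 has {1, 2} and column 1 has {1, 2, 3, 4, 5}, leaving only 6.
Row 4, column 2: row 4 has {2, 3, 5, 6} and column 2 has {2, 4}, leaving only 1.
Row 4, column 5: row 4 has {1, 2, 3, 5, 6} and column 5 has {1, 2, 3, 6}, leaving only 4.
Row 5, column 2: row 5 has {1, 3, 6} and column 2 has {1, 2, 4}, leaving only 5.
Row 1, column 2: row 1 has {2, 3, 4} and column 2 has {1, 2, 4, 5}, leaving only 6.
Row 1, column 3: row 1 has {2, 3, 4, 6} and column 3 has {1, 2, 3}, leaving only 5.
Row 1, column 4: row 1 has {2, 3, 4, 5, 6} and column 4 has {3, 6}, leaving only 1.
So row 1 reads: 4 6 5 1 3 2.

4 6 5 1 3 2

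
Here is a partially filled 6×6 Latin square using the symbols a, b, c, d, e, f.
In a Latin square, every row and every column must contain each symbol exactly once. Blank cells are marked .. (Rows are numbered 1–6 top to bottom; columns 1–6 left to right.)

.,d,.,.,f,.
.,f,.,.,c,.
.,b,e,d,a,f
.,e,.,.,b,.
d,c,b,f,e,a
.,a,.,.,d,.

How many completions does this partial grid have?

12

Row 1, column 1: eliminating its row and column leaves {a, b, c, e}.
Row 1, column 3: eliminating its row and column leaves {a, c}.
Row 1, column 4: eliminating its row and column leaves {a, b, c, e}.
Row 1, column 6: eliminating its row and column leaves {b, c, e}.
Row 2, column 1: eliminating its row and column leaves {a, b, e}.
Row 2, column 3: eliminating its row and column leaves {a, d}.
Row 2, column 4: eliminating its row and column leaves {a, b, e}.
Row 2, column 6: eliminating its row and column leaves {b, d, e}.
Row 3, column 1: eliminating its row and column leaves {c}.
Row 4, column 1: eliminating its row and column leaves {a, c, f}.
Row 4, column 3: eliminating its row and column leaves {a, c, d, f}.
Row 4, column 4: eliminating its row and column leaves {a, c}.
Row 4, column 6: eliminating its row and column leaves {c, d}.
Row 6, column 1: eliminating its row and column leaves {b, c, e, f}.
Row 6, column 3: eliminating its row and column leaves {c, f}.
Row 6, column 4: eliminating its row and column leaves {b, c, e}.
Row 6, column 6: eliminating its row and column leaves {b, c, e}.
Enumerating the assignments across these blanks that avoid any row or column repeat gives 12 completions.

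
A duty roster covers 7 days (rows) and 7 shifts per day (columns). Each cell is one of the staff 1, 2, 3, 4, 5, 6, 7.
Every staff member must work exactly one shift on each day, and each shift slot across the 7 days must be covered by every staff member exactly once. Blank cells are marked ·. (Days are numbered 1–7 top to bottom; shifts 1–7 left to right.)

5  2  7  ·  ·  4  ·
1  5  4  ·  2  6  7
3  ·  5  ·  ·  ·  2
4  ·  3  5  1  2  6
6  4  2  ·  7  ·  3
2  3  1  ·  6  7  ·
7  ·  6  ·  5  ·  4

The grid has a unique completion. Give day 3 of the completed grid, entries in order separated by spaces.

3 6 5 7 4 1 2

Day 3, shift 5: day 3 has {2, 3, 5} and shift 5 has {1, 2, 5, 6, 7}, leaving only 4.
Day 3, shift 6: day 3 has {2, 3, 4, 5} and shift 6 has {2, 4, 6, 7}, leaving only 1.
Day 1, shift 5: day 1 has {2, 4, 5, 7} and shift 5 has {1, 2, 4, 5, 6, 7}, leaving only 3.
Day 1, shift 7: day 1 has {2, 3, 4, 5, 7} and shift 7 has {2, 3, 4, 6, 7}, leaving only 1.
Day 1, shift 4: day 1 has {1, 2, 3, 4, 5, 7} and shift 4 has {5}, leaving only 6.
Day 3, shift 4: day 3 has {1, 2, 3, 4, 5} and shift 4 has {5, 6}, leaving only 7.
Day 3, shift 2: day 3 has {1, 2, 3, 4, 5, 7} and shift 2 has {2, 3, 4, 5}, leaving only 6.
So day 3 reads: 3 6 5 7 4 1 2.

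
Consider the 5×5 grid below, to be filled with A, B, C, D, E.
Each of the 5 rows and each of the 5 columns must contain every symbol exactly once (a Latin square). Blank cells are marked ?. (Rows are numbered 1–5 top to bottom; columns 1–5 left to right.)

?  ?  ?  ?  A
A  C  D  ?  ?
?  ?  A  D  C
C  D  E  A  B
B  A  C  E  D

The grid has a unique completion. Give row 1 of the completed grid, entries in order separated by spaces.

Row 1, column 3: row 1 has {A} and column 3 has {A, C, D, E}, leaving only B.
Row 1, column 2: row 1 has {A, B} and column 2 has {A, C, D}, leaving only E.
Row 1, column 1: row 1 has {A, B, E} and column 1 has {A, B, C}, leaving only D.
Row 1, column 4: row 1 has {A, B, D, E} and column 4 has {A, D, E}, leaving only C.
So row 1 reads: D E B C A.

D E B C A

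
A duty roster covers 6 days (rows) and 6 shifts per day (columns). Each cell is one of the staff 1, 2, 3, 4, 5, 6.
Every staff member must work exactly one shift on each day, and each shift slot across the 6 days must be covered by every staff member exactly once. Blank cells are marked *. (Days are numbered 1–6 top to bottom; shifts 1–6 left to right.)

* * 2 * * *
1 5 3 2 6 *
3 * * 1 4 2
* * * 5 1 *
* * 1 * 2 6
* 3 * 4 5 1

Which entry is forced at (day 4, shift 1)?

6

Day 1, shift 5: day 1 has {2} and shift 5 has {1, 2, 4, 5, 6}, leaving only 3.
Day 1, shift 4: day 1 has {2, 3} and shift 4 has {1, 2, 4, 5}, leaving only 6.
Day 2, shift 6: day 2 has {1, 2, 3, 5, 6} and shift 6 has {1, 2, 6}, leaving only 4.
Day 1, shift 6: day 1 has {2, 3, 6} and shift 6 has {1, 2, 4, 6}, leaving only 5.
Day 1, shift 1: day 1 has {2, 3, 5, 6} and shift 1 has {1, 3}, leaving only 4.
Day 1, shift 2: day 1 has {2, 3, 4, 5, 6} and shift 2 has {3, 5}, leaving only 1.
Day 3, shift 2: day 3 has {1, 2, 3, 4} and shift 2 has {1, 3, 5}, leaving only 6.
Day 3, shift 3: day 3 has {1, 2, 3, 4, 6} and shift 3 has {1, 2, 3}, leaving only 5.
Day 4, shift 6: day 4 has {1, 5} and shift 6 has {1, 2, 4, 5, 6}, leaving only 3.
Day 5, shift 1: day 5 has {1, 2, 6} and shift 1 has {1, 3, 4}, leaving only 5.
Day 5, shift 2: day 5 has {1, 2, 5, 6} and shift 2 has {1, 3, 5, 6}, leaving only 4.
Day 4, shift 2: day 4 has {1, 3, 5} and shift 2 has {1, 3, 4, 5, 6}, leaving only 2.
Day 4 already has {1, 2, 3, 5} and shift 1 already has {1, 3, 4, 5}, so day 4, shift 1 must be 6.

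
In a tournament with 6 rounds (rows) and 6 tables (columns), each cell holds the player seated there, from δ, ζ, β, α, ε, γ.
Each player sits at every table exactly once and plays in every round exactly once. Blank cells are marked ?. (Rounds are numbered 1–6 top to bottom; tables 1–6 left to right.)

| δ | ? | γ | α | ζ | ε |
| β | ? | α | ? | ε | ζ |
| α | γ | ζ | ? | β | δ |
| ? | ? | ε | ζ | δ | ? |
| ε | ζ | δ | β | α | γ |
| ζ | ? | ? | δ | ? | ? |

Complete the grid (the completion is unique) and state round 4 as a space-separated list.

γ α ε ζ δ β

Round 4, table 1: round 4 has {δ, ζ, ε} and table 1 has {δ, ζ, β, α, ε}, leaving only γ.
Round 1, table 2: round 1 has {δ, ζ, α, ε, γ} and table 2 has {ζ, γ}, leaving only β.
Round 4, table 2: round 4 has {δ, ζ, ε, γ} and table 2 has {ζ, β, γ}, leaving only α.
Round 4, table 6: round 4 has {δ, ζ, α, ε, γ} and table 6 has {δ, ζ, ε, γ}, leaving only β.
So round 4 reads: γ α ε ζ δ β.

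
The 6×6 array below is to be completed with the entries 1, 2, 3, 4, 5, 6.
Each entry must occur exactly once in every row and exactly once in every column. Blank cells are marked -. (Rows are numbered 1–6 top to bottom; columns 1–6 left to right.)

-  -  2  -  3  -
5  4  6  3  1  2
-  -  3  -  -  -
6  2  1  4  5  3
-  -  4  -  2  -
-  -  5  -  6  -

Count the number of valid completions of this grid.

Row 1, column 1: eliminating its row and column leaves {1, 4}.
Row 1, column 2: eliminating its row and column leaves {1, 5, 6}.
Row 1, column 4: eliminating its row and column leaves {1, 5, 6}.
Row 1, column 6: eliminating its row and column leaves {1, 4, 5, 6}.
Row 3, column 1: eliminating its row and column leaves {1, 2, 4}.
Row 3, column 2: eliminating its row and column leaves {1, 5, 6}.
Row 3, column 4: eliminating its row and column leaves {1, 2, 5, 6}.
Row 3, column 5: eliminating its row and column leaves {4}.
Row 3, column 6: eliminating its row and column leaves {1, 4, 5, 6}.
Row 5, column 1: eliminating its row and column leaves {1, 3}.
Row 5, column 2: eliminating its row and column leaves {1, 3, 5, 6}.
Row 5, column 4: eliminating its row and column leaves {1, 5, 6}.
Row 5, column 6: eliminating its row and column leaves {1, 5, 6}.
Row 6, column 1: eliminating its row and column leaves {1, 2, 3, 4}.
Row 6, column 2: eliminating its row and column leaves {1, 3}.
Row 6, column 4: eliminating its row and column leaves {1, 2}.
Row 6, column 6: eliminating its row and column leaves {1, 4}.
Enumerating the assignments across these blanks that avoid any row or column repeat gives 24 completions.

24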